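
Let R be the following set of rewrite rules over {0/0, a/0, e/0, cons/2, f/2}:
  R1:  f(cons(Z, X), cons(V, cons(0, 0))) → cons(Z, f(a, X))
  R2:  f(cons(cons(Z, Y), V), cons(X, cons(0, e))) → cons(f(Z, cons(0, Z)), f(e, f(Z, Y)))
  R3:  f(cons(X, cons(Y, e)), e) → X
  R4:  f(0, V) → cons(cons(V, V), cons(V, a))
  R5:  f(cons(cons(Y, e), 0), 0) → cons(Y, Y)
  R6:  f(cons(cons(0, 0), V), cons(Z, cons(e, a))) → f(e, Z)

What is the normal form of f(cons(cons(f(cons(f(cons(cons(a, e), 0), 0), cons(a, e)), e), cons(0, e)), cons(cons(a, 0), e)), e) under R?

1. f(cons(cons(f(cons(f(cons(cons(a, e), 0), 0), cons(a, e)), e), cons(0, e)), cons(cons(a, 0), e)), e)  →  cons(f(cons(f(cons(cons(a, e), 0), 0), cons(a, e)), e), cons(0, e))   [R3 at ε]
2. cons(f(cons(f(cons(cons(a, e), 0), 0), cons(a, e)), e), cons(0, e))  →  cons(f(cons(cons(a, e), 0), 0), cons(0, e))   [R3 at 1]
3. cons(f(cons(cons(a, e), 0), 0), cons(0, e))  →  cons(cons(a, a), cons(0, e))   [R5 at 1]

cons(cons(a, a), cons(0, e))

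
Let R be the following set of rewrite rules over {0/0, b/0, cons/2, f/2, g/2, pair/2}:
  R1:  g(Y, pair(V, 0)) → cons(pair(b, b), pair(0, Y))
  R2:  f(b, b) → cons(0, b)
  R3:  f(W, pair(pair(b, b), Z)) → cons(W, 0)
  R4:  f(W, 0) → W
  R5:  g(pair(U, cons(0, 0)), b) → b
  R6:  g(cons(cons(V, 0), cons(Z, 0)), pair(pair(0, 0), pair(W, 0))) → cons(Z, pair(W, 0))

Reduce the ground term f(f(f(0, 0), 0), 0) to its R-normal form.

0

1. f(f(f(0, 0), 0), 0)  →  f(f(0, 0), 0)   [R4 at ε]
2. f(f(0, 0), 0)  →  f(0, 0)   [R4 at ε]
3. f(0, 0)  →  0   [R4 at ε]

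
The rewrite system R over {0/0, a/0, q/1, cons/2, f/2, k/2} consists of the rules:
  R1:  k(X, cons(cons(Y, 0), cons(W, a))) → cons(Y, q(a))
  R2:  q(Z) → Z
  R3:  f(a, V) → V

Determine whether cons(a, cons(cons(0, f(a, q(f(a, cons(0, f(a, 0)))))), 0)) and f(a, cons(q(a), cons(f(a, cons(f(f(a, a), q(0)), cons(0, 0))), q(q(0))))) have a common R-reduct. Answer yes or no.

yes — NF(t₁) = cons(a, cons(cons(0, cons(0, 0)), 0)), NF(t₂) = cons(a, cons(cons(0, cons(0, 0)), 0))

Reduce t₁ = cons(a, cons(cons(0, f(a, q(f(a, cons(0, f(a, 0)))))), 0)):
1. cons(a, cons(cons(0, f(a, q(f(a, cons(0, f(a, 0)))))), 0))  →  cons(a, cons(cons(0, q(f(a, cons(0, f(a, 0))))), 0))   [R3 at 2.1.2]
2. cons(a, cons(cons(0, q(f(a, cons(0, f(a, 0))))), 0))  →  cons(a, cons(cons(0, f(a, cons(0, f(a, 0)))), 0))   [R2 at 2.1.2]
3. cons(a, cons(cons(0, f(a, cons(0, f(a, 0)))), 0))  →  cons(a, cons(cons(0, cons(0, f(a, 0))), 0))   [R3 at 2.1.2]
4. cons(a, cons(cons(0, cons(0, f(a, 0))), 0))  →  cons(a, cons(cons(0, cons(0, 0)), 0))   [R3 at 2.1.2.2]

Reduce t₂ = f(a, cons(q(a), cons(f(a, cons(f(f(a, a), q(0)), cons(0, 0))), q(q(0))))):
1. f(a, cons(q(a), cons(f(a, cons(f(f(a, a), q(0)), cons(0, 0))), q(q(0)))))  →  cons(q(a), cons(f(a, cons(f(f(a, a), q(0)), cons(0, 0))), q(q(0))))   [R3 at ε]
2. cons(q(a), cons(f(a, cons(f(f(a, a), q(0)), cons(0, 0))), q(q(0))))  →  cons(a, cons(f(a, cons(f(f(a, a), q(0)), cons(0, 0))), q(q(0))))   [R2 at 1]
3. cons(a, cons(f(a, cons(f(f(a, a), q(0)), cons(0, 0))), q(q(0))))  →  cons(a, cons(cons(f(f(a, a), q(0)), cons(0, 0)), q(q(0))))   [R3 at 2.1]
4. cons(a, cons(cons(f(f(a, a), q(0)), cons(0, 0)), q(q(0))))  →  cons(a, cons(cons(f(a, q(0)), cons(0, 0)), q(q(0))))   [R3 at 2.1.1.1]
5. cons(a, cons(cons(f(a, q(0)), cons(0, 0)), q(q(0))))  →  cons(a, cons(cons(q(0), cons(0, 0)), q(q(0))))   [R3 at 2.1.1]
6. cons(a, cons(cons(q(0), cons(0, 0)), q(q(0))))  →  cons(a, cons(cons(0, cons(0, 0)), q(q(0))))   [R2 at 2.1.1]
7. cons(a, cons(cons(0, cons(0, 0)), q(q(0))))  →  cons(a, cons(cons(0, cons(0, 0)), q(0)))   [R2 at 2.2]
8. cons(a, cons(cons(0, cons(0, 0)), q(0)))  →  cons(a, cons(cons(0, cons(0, 0)), 0))   [R2 at 2.2]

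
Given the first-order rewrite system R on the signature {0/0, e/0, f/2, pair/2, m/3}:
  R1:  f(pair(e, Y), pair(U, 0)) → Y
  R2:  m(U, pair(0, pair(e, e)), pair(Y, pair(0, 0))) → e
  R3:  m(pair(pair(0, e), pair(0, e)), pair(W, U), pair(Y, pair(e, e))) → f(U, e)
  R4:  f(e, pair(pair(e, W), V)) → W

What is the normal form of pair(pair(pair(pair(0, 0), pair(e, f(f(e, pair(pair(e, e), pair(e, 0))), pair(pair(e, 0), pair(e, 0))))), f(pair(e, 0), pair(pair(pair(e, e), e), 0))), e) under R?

pair(pair(pair(pair(0, 0), pair(e, 0)), 0), e)

1. pair(pair(pair(pair(0, 0), pair(e, f(f(e, pair(pair(e, e), pair(e, 0))), pair(pair(e, 0), pair(e, 0))))), f(pair(e, 0), pair(pair(pair(e, e), e), 0))), e)  →  pair(pair(pair(pair(0, 0), pair(e, f(e, pair(pair(e, 0), pair(e, 0))))), f(pair(e, 0), pair(pair(pair(e, e), e), 0))), e)   [R4 at 1.1.2.2.1]
2. pair(pair(pair(pair(0, 0), pair(e, f(e, pair(pair(e, 0), pair(e, 0))))), f(pair(e, 0), pair(pair(pair(e, e), e), 0))), e)  →  pair(pair(pair(pair(0, 0), pair(e, 0)), f(pair(e, 0), pair(pair(pair(e, e), e), 0))), e)   [R4 at 1.1.2.2]
3. pair(pair(pair(pair(0, 0), pair(e, 0)), f(pair(e, 0), pair(pair(pair(e, e), e), 0))), e)  →  pair(pair(pair(pair(0, 0), pair(e, 0)), 0), e)   [R1 at 1.2]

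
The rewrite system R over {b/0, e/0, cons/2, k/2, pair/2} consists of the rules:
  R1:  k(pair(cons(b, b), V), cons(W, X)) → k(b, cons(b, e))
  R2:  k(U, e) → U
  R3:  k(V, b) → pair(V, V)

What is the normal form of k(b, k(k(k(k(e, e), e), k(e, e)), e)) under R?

1. k(b, k(k(k(k(e, e), e), k(e, e)), e))  →  k(b, k(k(k(e, e), e), k(e, e)))   [R2 at 2]
2. k(b, k(k(k(e, e), e), k(e, e)))  →  k(b, k(k(e, e), k(e, e)))   [R2 at 2.1]
3. k(b, k(k(e, e), k(e, e)))  →  k(b, k(e, k(e, e)))   [R2 at 2.1]
4. k(b, k(e, k(e, e)))  →  k(b, k(e, e))   [R2 at 2.2]
5. k(b, k(e, e))  →  k(b, e)   [R2 at 2]
6. k(b, e)  →  b   [R2 at ε]

b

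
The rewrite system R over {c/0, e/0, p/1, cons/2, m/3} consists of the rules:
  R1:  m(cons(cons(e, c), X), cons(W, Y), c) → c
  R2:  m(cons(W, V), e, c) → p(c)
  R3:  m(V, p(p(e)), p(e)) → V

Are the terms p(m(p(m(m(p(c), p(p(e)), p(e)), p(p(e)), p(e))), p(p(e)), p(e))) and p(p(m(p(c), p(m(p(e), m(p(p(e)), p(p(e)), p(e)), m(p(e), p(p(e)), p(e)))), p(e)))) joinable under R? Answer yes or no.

yes — NF(t₁) = p(p(p(c))), NF(t₂) = p(p(p(c)))

Reduce t₁ = p(m(p(m(m(p(c), p(p(e)), p(e)), p(p(e)), p(e))), p(p(e)), p(e))):
1. p(m(p(m(m(p(c), p(p(e)), p(e)), p(p(e)), p(e))), p(p(e)), p(e)))  →  p(p(m(m(p(c), p(p(e)), p(e)), p(p(e)), p(e))))   [R3 at 1]
2. p(p(m(m(p(c), p(p(e)), p(e)), p(p(e)), p(e))))  →  p(p(m(p(c), p(p(e)), p(e))))   [R3 at 1.1]
3. p(p(m(p(c), p(p(e)), p(e))))  →  p(p(p(c)))   [R3 at 1.1]

Reduce t₂ = p(p(m(p(c), p(m(p(e), m(p(p(e)), p(p(e)), p(e)), m(p(e), p(p(e)), p(e)))), p(e)))):
1. p(p(m(p(c), p(m(p(e), m(p(p(e)), p(p(e)), p(e)), m(p(e), p(p(e)), p(e)))), p(e))))  →  p(p(m(p(c), p(m(p(e), p(p(e)), m(p(e), p(p(e)), p(e)))), p(e))))   [R3 at 1.1.2.1.2]
2. p(p(m(p(c), p(m(p(e), p(p(e)), m(p(e), p(p(e)), p(e)))), p(e))))  →  p(p(m(p(c), p(m(p(e), p(p(e)), p(e))), p(e))))   [R3 at 1.1.2.1.3]
3. p(p(m(p(c), p(m(p(e), p(p(e)), p(e))), p(e))))  →  p(p(m(p(c), p(p(e)), p(e))))   [R3 at 1.1.2.1]
4. p(p(m(p(c), p(p(e)), p(e))))  →  p(p(p(c)))   [R3 at 1.1]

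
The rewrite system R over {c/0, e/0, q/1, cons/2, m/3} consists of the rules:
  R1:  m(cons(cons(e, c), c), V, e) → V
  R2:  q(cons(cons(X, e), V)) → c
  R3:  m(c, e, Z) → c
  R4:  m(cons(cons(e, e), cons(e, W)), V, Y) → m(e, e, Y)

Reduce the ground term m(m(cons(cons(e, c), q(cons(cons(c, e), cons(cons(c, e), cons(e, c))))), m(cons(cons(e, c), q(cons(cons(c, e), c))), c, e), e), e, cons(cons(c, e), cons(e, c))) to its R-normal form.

c

1. m(m(cons(cons(e, c), q(cons(cons(c, e), cons(cons(c, e), cons(e, c))))), m(cons(cons(e, c), q(cons(cons(c, e), c))), c, e), e), e, cons(cons(c, e), cons(e, c)))  →  m(m(cons(cons(e, c), c), m(cons(cons(e, c), q(cons(cons(c, e), c))), c, e), e), e, cons(cons(c, e), cons(e, c)))   [R2 at 1.1.2]
2. m(m(cons(cons(e, c), c), m(cons(cons(e, c), q(cons(cons(c, e), c))), c, e), e), e, cons(cons(c, e), cons(e, c)))  →  m(m(cons(cons(e, c), q(cons(cons(c, e), c))), c, e), e, cons(cons(c, e), cons(e, c)))   [R1 at 1]
3. m(m(cons(cons(e, c), q(cons(cons(c, e), c))), c, e), e, cons(cons(c, e), cons(e, c)))  →  m(m(cons(cons(e, c), c), c, e), e, cons(cons(c, e), cons(e, c)))   [R2 at 1.1.2]
4. m(m(cons(cons(e, c), c), c, e), e, cons(cons(c, e), cons(e, c)))  →  m(c, e, cons(cons(c, e), cons(e, c)))   [R1 at 1]
5. m(c, e, cons(cons(c, e), cons(e, c)))  →  c   [R3 at ε]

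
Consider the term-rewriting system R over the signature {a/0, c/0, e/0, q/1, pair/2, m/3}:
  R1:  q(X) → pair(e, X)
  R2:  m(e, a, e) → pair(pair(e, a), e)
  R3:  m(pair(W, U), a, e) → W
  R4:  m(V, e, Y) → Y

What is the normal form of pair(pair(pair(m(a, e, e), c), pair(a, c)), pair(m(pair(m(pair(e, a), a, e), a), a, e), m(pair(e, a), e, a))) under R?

1. pair(pair(pair(m(a, e, e), c), pair(a, c)), pair(m(pair(m(pair(e, a), a, e), a), a, e), m(pair(e, a), e, a)))  →  pair(pair(pair(e, c), pair(a, c)), pair(m(pair(m(pair(e, a), a, e), a), a, e), m(pair(e, a), e, a)))   [R4 at 1.1.1]
2. pair(pair(pair(e, c), pair(a, c)), pair(m(pair(m(pair(e, a), a, e), a), a, e), m(pair(e, a), e, a)))  →  pair(pair(pair(e, c), pair(a, c)), pair(m(pair(e, a), a, e), m(pair(e, a), e, a)))   [R3 at 2.1]
3. pair(pair(pair(e, c), pair(a, c)), pair(m(pair(e, a), a, e), m(pair(e, a), e, a)))  →  pair(pair(pair(e, c), pair(a, c)), pair(e, m(pair(e, a), e, a)))   [R3 at 2.1]
4. pair(pair(pair(e, c), pair(a, c)), pair(e, m(pair(e, a), e, a)))  →  pair(pair(pair(e, c), pair(a, c)), pair(e, a))   [R4 at 2.2]

pair(pair(pair(e, c), pair(a, c)), pair(e, a))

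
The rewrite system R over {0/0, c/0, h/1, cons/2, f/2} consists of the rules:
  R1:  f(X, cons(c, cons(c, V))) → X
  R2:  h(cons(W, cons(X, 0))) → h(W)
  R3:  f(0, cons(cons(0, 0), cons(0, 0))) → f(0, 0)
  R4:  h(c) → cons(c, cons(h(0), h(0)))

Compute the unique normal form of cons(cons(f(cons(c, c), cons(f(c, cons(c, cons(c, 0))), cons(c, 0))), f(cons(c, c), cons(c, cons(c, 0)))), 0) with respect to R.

1. cons(cons(f(cons(c, c), cons(f(c, cons(c, cons(c, 0))), cons(c, 0))), f(cons(c, c), cons(c, cons(c, 0)))), 0)  →  cons(cons(f(cons(c, c), cons(c, cons(c, 0))), f(cons(c, c), cons(c, cons(c, 0)))), 0)   [R1 at 1.1.2.1]
2. cons(cons(f(cons(c, c), cons(c, cons(c, 0))), f(cons(c, c), cons(c, cons(c, 0)))), 0)  →  cons(cons(cons(c, c), f(cons(c, c), cons(c, cons(c, 0)))), 0)   [R1 at 1.1]
3. cons(cons(cons(c, c), f(cons(c, c), cons(c, cons(c, 0)))), 0)  →  cons(cons(cons(c, c), cons(c, c)), 0)   [R1 at 1.2]

cons(cons(cons(c, c), cons(c, c)), 0)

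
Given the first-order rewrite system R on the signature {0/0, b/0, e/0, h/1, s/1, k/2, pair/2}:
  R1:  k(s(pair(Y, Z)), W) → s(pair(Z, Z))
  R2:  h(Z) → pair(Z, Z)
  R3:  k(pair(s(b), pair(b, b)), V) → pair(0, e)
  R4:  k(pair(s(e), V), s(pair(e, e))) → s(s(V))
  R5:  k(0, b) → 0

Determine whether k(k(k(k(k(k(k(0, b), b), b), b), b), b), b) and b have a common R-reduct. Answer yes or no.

Reduce t₁ = k(k(k(k(k(k(k(0, b), b), b), b), b), b), b):
1. k(k(k(k(k(k(k(0, b), b), b), b), b), b), b)  →  k(k(k(k(k(k(0, b), b), b), b), b), b)   [R5 at 1.1.1.1.1.1]
2. k(k(k(k(k(k(0, b), b), b), b), b), b)  →  k(k(k(k(k(0, b), b), b), b), b)   [R5 at 1.1.1.1.1]
3. k(k(k(k(k(0, b), b), b), b), b)  →  k(k(k(k(0, b), b), b), b)   [R5 at 1.1.1.1]
4. k(k(k(k(0, b), b), b), b)  →  k(k(k(0, b), b), b)   [R5 at 1.1.1]
5. k(k(k(0, b), b), b)  →  k(k(0, b), b)   [R5 at 1.1]
6. k(k(0, b), b)  →  k(0, b)   [R5 at 1]
7. k(0, b)  →  0   [R5 at ε]

Reduce t₂ = b:

no — NF(t₁) = 0, NF(t₂) = b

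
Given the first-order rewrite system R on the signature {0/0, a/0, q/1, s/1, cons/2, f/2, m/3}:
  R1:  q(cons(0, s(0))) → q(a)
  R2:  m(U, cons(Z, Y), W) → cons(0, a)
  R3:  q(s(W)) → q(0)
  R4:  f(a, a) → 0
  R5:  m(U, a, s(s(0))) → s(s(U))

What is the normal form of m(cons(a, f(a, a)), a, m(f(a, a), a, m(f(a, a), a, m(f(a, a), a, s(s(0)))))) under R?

1. m(cons(a, f(a, a)), a, m(f(a, a), a, m(f(a, a), a, m(f(a, a), a, s(s(0))))))  →  m(cons(a, 0), a, m(f(a, a), a, m(f(a, a), a, m(f(a, a), a, s(s(0))))))   [R4 at 1.2]
2. m(cons(a, 0), a, m(f(a, a), a, m(f(a, a), a, m(f(a, a), a, s(s(0))))))  →  m(cons(a, 0), a, m(0, a, m(f(a, a), a, m(f(a, a), a, s(s(0))))))   [R4 at 3.1]
3. m(cons(a, 0), a, m(0, a, m(f(a, a), a, m(f(a, a), a, s(s(0))))))  →  m(cons(a, 0), a, m(0, a, m(0, a, m(f(a, a), a, s(s(0))))))   [R4 at 3.3.1]
4. m(cons(a, 0), a, m(0, a, m(0, a, m(f(a, a), a, s(s(0))))))  →  m(cons(a, 0), a, m(0, a, m(0, a, s(s(f(a, a))))))   [R5 at 3.3.3]
5. m(cons(a, 0), a, m(0, a, m(0, a, s(s(f(a, a))))))  →  m(cons(a, 0), a, m(0, a, m(0, a, s(s(0)))))   [R4 at 3.3.3.1.1]
6. m(cons(a, 0), a, m(0, a, m(0, a, s(s(0)))))  →  m(cons(a, 0), a, m(0, a, s(s(0))))   [R5 at 3.3]
7. m(cons(a, 0), a, m(0, a, s(s(0))))  →  m(cons(a, 0), a, s(s(0)))   [R5 at 3]
8. m(cons(a, 0), a, s(s(0)))  →  s(s(cons(a, 0)))   [R5 at ε]

s(s(cons(a, 0)))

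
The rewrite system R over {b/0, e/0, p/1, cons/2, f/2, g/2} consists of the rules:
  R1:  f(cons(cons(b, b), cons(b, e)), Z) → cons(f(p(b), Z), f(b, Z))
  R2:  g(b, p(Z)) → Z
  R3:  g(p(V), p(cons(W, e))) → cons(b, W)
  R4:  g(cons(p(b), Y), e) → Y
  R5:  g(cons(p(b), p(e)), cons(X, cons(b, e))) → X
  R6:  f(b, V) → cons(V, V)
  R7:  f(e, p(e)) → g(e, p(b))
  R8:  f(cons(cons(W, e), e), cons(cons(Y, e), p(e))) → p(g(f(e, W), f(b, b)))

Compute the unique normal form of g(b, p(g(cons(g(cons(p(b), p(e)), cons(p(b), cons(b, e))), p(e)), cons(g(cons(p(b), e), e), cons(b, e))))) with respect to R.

1. g(b, p(g(cons(g(cons(p(b), p(e)), cons(p(b), cons(b, e))), p(e)), cons(g(cons(p(b), e), e), cons(b, e)))))  →  g(cons(g(cons(p(b), p(e)), cons(p(b), cons(b, e))), p(e)), cons(g(cons(p(b), e), e), cons(b, e)))   [R2 at ε]
2. g(cons(g(cons(p(b), p(e)), cons(p(b), cons(b, e))), p(e)), cons(g(cons(p(b), e), e), cons(b, e)))  →  g(cons(p(b), p(e)), cons(g(cons(p(b), e), e), cons(b, e)))   [R5 at 1.1]
3. g(cons(p(b), p(e)), cons(g(cons(p(b), e), e), cons(b, e)))  →  g(cons(p(b), e), e)   [R5 at ε]
4. g(cons(p(b), e), e)  →  e   [R4 at ε]

e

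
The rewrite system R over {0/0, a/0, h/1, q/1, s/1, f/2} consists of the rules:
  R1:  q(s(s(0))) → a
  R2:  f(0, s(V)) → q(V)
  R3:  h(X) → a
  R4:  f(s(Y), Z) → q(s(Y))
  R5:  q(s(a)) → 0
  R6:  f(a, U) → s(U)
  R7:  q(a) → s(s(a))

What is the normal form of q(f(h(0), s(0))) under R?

a

1. q(f(h(0), s(0)))  →  q(f(a, s(0)))   [R3 at 1.1]
2. q(f(a, s(0)))  →  q(s(s(0)))   [R6 at 1]
3. q(s(s(0)))  →  a   [R1 at ε]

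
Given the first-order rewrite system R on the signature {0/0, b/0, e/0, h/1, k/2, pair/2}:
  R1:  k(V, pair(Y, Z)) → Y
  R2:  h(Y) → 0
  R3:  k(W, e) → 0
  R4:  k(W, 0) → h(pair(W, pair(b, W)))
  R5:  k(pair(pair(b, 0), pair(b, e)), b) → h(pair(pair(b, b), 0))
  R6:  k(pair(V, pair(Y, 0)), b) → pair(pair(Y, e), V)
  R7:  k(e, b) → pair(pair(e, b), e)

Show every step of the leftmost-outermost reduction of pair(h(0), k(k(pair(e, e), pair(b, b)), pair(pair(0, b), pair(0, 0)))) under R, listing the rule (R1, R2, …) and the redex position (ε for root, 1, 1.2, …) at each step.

pair(0, pair(0, b))

1. pair(h(0), k(k(pair(e, e), pair(b, b)), pair(pair(0, b), pair(0, 0))))  →  pair(0, k(k(pair(e, e), pair(b, b)), pair(pair(0, b), pair(0, 0))))   [R2 at 1]
2. pair(0, k(k(pair(e, e), pair(b, b)), pair(pair(0, b), pair(0, 0))))  →  pair(0, pair(0, b))   [R1 at 2]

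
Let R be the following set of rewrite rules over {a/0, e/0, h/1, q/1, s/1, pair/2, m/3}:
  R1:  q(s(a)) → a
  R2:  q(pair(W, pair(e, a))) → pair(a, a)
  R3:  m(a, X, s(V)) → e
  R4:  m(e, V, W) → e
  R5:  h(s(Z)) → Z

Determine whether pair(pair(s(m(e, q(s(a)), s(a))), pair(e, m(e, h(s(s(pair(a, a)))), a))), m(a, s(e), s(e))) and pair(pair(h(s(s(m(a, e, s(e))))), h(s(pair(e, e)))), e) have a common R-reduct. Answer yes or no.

Reduce t₁ = pair(pair(s(m(e, q(s(a)), s(a))), pair(e, m(e, h(s(s(pair(a, a)))), a))), m(a, s(e), s(e))):
1. pair(pair(s(m(e, q(s(a)), s(a))), pair(e, m(e, h(s(s(pair(a, a)))), a))), m(a, s(e), s(e)))  →  pair(pair(s(e), pair(e, m(e, h(s(s(pair(a, a)))), a))), m(a, s(e), s(e)))   [R4 at 1.1.1]
2. pair(pair(s(e), pair(e, m(e, h(s(s(pair(a, a)))), a))), m(a, s(e), s(e)))  →  pair(pair(s(e), pair(e, e)), m(a, s(e), s(e)))   [R4 at 1.2.2]
3. pair(pair(s(e), pair(e, e)), m(a, s(e), s(e)))  →  pair(pair(s(e), pair(e, e)), e)   [R3 at 2]

Reduce t₂ = pair(pair(h(s(s(m(a, e, s(e))))), h(s(pair(e, e)))), e):
1. pair(pair(h(s(s(m(a, e, s(e))))), h(s(pair(e, e)))), e)  →  pair(pair(s(m(a, e, s(e))), h(s(pair(e, e)))), e)   [R5 at 1.1]
2. pair(pair(s(m(a, e, s(e))), h(s(pair(e, e)))), e)  →  pair(pair(s(e), h(s(pair(e, e)))), e)   [R3 at 1.1.1]
3. pair(pair(s(e), h(s(pair(e, e)))), e)  →  pair(pair(s(e), pair(e, e)), e)   [R5 at 1.2]

yes — NF(t₁) = pair(pair(s(e), pair(e, e)), e), NF(t₂) = pair(pair(s(e), pair(e, e)), e)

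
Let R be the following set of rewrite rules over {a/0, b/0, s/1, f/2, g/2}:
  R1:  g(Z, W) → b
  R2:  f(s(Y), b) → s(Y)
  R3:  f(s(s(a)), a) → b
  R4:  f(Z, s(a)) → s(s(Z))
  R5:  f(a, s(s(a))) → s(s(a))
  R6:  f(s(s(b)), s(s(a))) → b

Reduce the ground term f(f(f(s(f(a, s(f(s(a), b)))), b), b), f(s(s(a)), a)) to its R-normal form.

s(s(s(a)))

1. f(f(f(s(f(a, s(f(s(a), b)))), b), b), f(s(s(a)), a))  →  f(f(s(f(a, s(f(s(a), b)))), b), f(s(s(a)), a))   [R2 at 1.1]
2. f(f(s(f(a, s(f(s(a), b)))), b), f(s(s(a)), a))  →  f(s(f(a, s(f(s(a), b)))), f(s(s(a)), a))   [R2 at 1]
3. f(s(f(a, s(f(s(a), b)))), f(s(s(a)), a))  →  f(s(f(a, s(s(a)))), f(s(s(a)), a))   [R2 at 1.1.2.1]
4. f(s(f(a, s(s(a)))), f(s(s(a)), a))  →  f(s(s(s(a))), f(s(s(a)), a))   [R5 at 1.1]
5. f(s(s(s(a))), f(s(s(a)), a))  →  f(s(s(s(a))), b)   [R3 at 2]
6. f(s(s(s(a))), b)  →  s(s(s(a)))   [R2 at ε]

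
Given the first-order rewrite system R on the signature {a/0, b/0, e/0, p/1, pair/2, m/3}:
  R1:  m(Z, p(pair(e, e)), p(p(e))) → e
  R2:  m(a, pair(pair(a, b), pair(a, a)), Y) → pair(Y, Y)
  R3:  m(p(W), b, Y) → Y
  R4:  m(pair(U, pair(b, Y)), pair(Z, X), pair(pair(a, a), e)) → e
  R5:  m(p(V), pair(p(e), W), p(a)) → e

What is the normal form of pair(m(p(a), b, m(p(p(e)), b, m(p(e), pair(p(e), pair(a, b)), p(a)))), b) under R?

pair(e, b)

1. pair(m(p(a), b, m(p(p(e)), b, m(p(e), pair(p(e), pair(a, b)), p(a)))), b)  →  pair(m(p(p(e)), b, m(p(e), pair(p(e), pair(a, b)), p(a))), b)   [R3 at 1]
2. pair(m(p(p(e)), b, m(p(e), pair(p(e), pair(a, b)), p(a))), b)  →  pair(m(p(e), pair(p(e), pair(a, b)), p(a)), b)   [R3 at 1]
3. pair(m(p(e), pair(p(e), pair(a, b)), p(a)), b)  →  pair(e, b)   [R5 at 1]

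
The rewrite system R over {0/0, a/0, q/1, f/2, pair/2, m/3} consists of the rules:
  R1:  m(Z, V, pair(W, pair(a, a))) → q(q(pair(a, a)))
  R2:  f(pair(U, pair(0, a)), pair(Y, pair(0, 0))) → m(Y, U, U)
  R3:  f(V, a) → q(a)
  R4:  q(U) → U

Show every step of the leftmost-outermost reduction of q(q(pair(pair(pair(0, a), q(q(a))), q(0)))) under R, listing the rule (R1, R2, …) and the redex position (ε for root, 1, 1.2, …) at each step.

pair(pair(pair(0, a), a), 0)

1. q(q(pair(pair(pair(0, a), q(q(a))), q(0))))  →  q(pair(pair(pair(0, a), q(q(a))), q(0)))   [R4 at ε]
2. q(pair(pair(pair(0, a), q(q(a))), q(0)))  →  pair(pair(pair(0, a), q(q(a))), q(0))   [R4 at ε]
3. pair(pair(pair(0, a), q(q(a))), q(0))  →  pair(pair(pair(0, a), q(a)), q(0))   [R4 at 1.2]
4. pair(pair(pair(0, a), q(a)), q(0))  →  pair(pair(pair(0, a), a), q(0))   [R4 at 1.2]
5. pair(pair(pair(0, a), a), q(0))  →  pair(pair(pair(0, a), a), 0)   [R4 at 2]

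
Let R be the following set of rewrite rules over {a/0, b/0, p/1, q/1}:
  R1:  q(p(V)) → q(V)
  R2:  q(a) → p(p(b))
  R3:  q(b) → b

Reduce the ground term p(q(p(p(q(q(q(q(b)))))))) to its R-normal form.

1. p(q(p(p(q(q(q(q(b))))))))  →  p(q(p(q(q(q(q(b)))))))   [R1 at 1]
2. p(q(p(q(q(q(q(b)))))))  →  p(q(q(q(q(q(b))))))   [R1 at 1]
3. p(q(q(q(q(q(b))))))  →  p(q(q(q(q(b)))))   [R3 at 1.1.1.1.1]
4. p(q(q(q(q(b)))))  →  p(q(q(q(b))))   [R3 at 1.1.1.1]
5. p(q(q(q(b))))  →  p(q(q(b)))   [R3 at 1.1.1]
6. p(q(q(b)))  →  p(q(b))   [R3 at 1.1]
7. p(q(b))  →  p(b)   [R3 at 1]

p(b)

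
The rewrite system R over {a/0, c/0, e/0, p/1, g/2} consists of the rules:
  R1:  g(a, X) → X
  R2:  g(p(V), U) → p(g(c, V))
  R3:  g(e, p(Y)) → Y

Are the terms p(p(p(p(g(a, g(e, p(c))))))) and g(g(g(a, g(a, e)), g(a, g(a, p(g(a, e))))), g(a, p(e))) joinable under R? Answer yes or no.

no — NF(t₁) = p(p(p(p(c)))), NF(t₂) = e

Reduce t₁ = p(p(p(p(g(a, g(e, p(c))))))):
1. p(p(p(p(g(a, g(e, p(c)))))))  →  p(p(p(p(g(e, p(c))))))   [R1 at 1.1.1.1]
2. p(p(p(p(g(e, p(c))))))  →  p(p(p(p(c))))   [R3 at 1.1.1.1]

Reduce t₂ = g(g(g(a, g(a, e)), g(a, g(a, p(g(a, e))))), g(a, p(e))):
1. g(g(g(a, g(a, e)), g(a, g(a, p(g(a, e))))), g(a, p(e)))  →  g(g(g(a, e), g(a, g(a, p(g(a, e))))), g(a, p(e)))   [R1 at 1.1]
2. g(g(g(a, e), g(a, g(a, p(g(a, e))))), g(a, p(e)))  →  g(g(e, g(a, g(a, p(g(a, e))))), g(a, p(e)))   [R1 at 1.1]
3. g(g(e, g(a, g(a, p(g(a, e))))), g(a, p(e)))  →  g(g(e, g(a, p(g(a, e)))), g(a, p(e)))   [R1 at 1.2]
4. g(g(e, g(a, p(g(a, e)))), g(a, p(e)))  →  g(g(e, p(g(a, e))), g(a, p(e)))   [R1 at 1.2]
5. g(g(e, p(g(a, e))), g(a, p(e)))  →  g(g(a, e), g(a, p(e)))   [R3 at 1]
6. g(g(a, e), g(a, p(e)))  →  g(e, g(a, p(e)))   [R1 at 1]
7. g(e, g(a, p(e)))  →  g(e, p(e))   [R1 at 2]
8. g(e, p(e))  →  e   [R3 at ε]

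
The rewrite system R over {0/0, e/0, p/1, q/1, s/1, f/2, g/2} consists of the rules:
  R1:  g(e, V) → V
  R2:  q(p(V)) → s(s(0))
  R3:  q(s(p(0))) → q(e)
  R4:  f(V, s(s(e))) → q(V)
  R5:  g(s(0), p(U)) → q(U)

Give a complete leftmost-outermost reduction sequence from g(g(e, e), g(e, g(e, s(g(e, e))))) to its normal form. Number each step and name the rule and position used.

s(e)

1. g(g(e, e), g(e, g(e, s(g(e, e)))))  →  g(e, g(e, g(e, s(g(e, e)))))   [R1 at 1]
2. g(e, g(e, g(e, s(g(e, e)))))  →  g(e, g(e, s(g(e, e))))   [R1 at ε]
3. g(e, g(e, s(g(e, e))))  →  g(e, s(g(e, e)))   [R1 at ε]
4. g(e, s(g(e, e)))  →  s(g(e, e))   [R1 at ε]
5. s(g(e, e))  →  s(e)   [R1 at 1]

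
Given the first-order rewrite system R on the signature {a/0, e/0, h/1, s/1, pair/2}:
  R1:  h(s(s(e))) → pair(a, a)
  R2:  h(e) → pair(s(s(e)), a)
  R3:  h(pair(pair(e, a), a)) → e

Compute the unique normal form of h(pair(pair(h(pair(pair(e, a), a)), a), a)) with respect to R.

e

1. h(pair(pair(h(pair(pair(e, a), a)), a), a))  →  h(pair(pair(e, a), a))   [R3 at 1.1.1]
2. h(pair(pair(e, a), a))  →  e   [R3 at ε]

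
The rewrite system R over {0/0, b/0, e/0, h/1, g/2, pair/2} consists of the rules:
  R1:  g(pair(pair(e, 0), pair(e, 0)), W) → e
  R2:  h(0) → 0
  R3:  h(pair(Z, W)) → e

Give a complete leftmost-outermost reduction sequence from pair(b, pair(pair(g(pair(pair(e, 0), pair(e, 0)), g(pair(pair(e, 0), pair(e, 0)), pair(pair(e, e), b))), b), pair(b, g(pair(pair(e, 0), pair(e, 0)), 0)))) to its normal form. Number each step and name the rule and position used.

pair(b, pair(pair(e, b), pair(b, e)))

1. pair(b, pair(pair(g(pair(pair(e, 0), pair(e, 0)), g(pair(pair(e, 0), pair(e, 0)), pair(pair(e, e), b))), b), pair(b, g(pair(pair(e, 0), pair(e, 0)), 0))))  →  pair(b, pair(pair(e, b), pair(b, g(pair(pair(e, 0), pair(e, 0)), 0))))   [R1 at 2.1.1]
2. pair(b, pair(pair(e, b), pair(b, g(pair(pair(e, 0), pair(e, 0)), 0))))  →  pair(b, pair(pair(e, b), pair(b, e)))   [R1 at 2.2.2]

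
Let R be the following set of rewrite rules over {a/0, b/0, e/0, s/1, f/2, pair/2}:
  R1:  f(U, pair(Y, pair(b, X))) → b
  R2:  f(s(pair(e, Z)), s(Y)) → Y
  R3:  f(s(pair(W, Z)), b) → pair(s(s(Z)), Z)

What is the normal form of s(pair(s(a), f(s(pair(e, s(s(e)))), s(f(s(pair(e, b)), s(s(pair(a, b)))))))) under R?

s(pair(s(a), s(pair(a, b))))

1. s(pair(s(a), f(s(pair(e, s(s(e)))), s(f(s(pair(e, b)), s(s(pair(a, b))))))))  →  s(pair(s(a), f(s(pair(e, b)), s(s(pair(a, b))))))   [R2 at 1.2]
2. s(pair(s(a), f(s(pair(e, b)), s(s(pair(a, b))))))  →  s(pair(s(a), s(pair(a, b))))   [R2 at 1.2]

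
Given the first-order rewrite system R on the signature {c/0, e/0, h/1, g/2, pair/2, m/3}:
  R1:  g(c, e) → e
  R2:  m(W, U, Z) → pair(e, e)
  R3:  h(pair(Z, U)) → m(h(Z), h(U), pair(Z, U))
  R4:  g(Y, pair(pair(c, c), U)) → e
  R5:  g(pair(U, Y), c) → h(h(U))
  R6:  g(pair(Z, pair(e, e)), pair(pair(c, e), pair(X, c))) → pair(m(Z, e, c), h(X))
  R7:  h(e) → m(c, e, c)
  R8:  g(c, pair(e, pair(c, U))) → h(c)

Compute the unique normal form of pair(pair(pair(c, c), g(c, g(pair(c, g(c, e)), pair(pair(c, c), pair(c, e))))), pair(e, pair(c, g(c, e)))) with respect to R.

pair(pair(pair(c, c), e), pair(e, pair(c, e)))

1. pair(pair(pair(c, c), g(c, g(pair(c, g(c, e)), pair(pair(c, c), pair(c, e))))), pair(e, pair(c, g(c, e))))  →  pair(pair(pair(c, c), g(c, e)), pair(e, pair(c, g(c, e))))   [R4 at 1.2.2]
2. pair(pair(pair(c, c), g(c, e)), pair(e, pair(c, g(c, e))))  →  pair(pair(pair(c, c), e), pair(e, pair(c, g(c, e))))   [R1 at 1.2]
3. pair(pair(pair(c, c), e), pair(e, pair(c, g(c, e))))  →  pair(pair(pair(c, c), e), pair(e, pair(c, e)))   [R1 at 2.2.2]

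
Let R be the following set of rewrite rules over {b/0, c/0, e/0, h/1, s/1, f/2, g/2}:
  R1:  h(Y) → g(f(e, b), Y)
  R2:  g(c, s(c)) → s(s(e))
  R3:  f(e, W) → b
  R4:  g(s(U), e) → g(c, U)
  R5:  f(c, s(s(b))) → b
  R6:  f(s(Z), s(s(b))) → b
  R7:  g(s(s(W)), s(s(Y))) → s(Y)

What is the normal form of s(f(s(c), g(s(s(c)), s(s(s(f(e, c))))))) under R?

1. s(f(s(c), g(s(s(c)), s(s(s(f(e, c)))))))  →  s(f(s(c), s(s(f(e, c)))))   [R7 at 1.2]
2. s(f(s(c), s(s(f(e, c)))))  →  s(f(s(c), s(s(b))))   [R3 at 1.2.1.1]
3. s(f(s(c), s(s(b))))  →  s(b)   [R6 at 1]

s(b)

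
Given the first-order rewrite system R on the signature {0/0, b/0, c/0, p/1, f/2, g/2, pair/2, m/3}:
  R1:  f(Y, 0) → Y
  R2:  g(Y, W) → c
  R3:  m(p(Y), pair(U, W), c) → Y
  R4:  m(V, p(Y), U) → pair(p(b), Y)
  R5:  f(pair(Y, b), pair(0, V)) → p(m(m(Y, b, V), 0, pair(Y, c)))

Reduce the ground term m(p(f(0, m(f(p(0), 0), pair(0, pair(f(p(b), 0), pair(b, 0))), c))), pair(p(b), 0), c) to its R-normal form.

0

1. m(p(f(0, m(f(p(0), 0), pair(0, pair(f(p(b), 0), pair(b, 0))), c))), pair(p(b), 0), c)  →  f(0, m(f(p(0), 0), pair(0, pair(f(p(b), 0), pair(b, 0))), c))   [R3 at ε]
2. f(0, m(f(p(0), 0), pair(0, pair(f(p(b), 0), pair(b, 0))), c))  →  f(0, m(p(0), pair(0, pair(f(p(b), 0), pair(b, 0))), c))   [R1 at 2.1]
3. f(0, m(p(0), pair(0, pair(f(p(b), 0), pair(b, 0))), c))  →  f(0, 0)   [R3 at 2]
4. f(0, 0)  →  0   [R1 at ε]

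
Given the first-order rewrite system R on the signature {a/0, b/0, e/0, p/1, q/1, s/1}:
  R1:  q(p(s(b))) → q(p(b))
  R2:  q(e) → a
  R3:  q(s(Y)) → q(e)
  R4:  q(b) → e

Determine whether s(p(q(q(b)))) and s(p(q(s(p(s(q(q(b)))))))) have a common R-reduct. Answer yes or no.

yes — NF(t₁) = s(p(a)), NF(t₂) = s(p(a))

Reduce t₁ = s(p(q(q(b)))):
1. s(p(q(q(b))))  →  s(p(q(e)))   [R4 at 1.1.1]
2. s(p(q(e)))  →  s(p(a))   [R2 at 1.1]

Reduce t₂ = s(p(q(s(p(s(q(q(b)))))))):
1. s(p(q(s(p(s(q(q(b))))))))  →  s(p(q(e)))   [R3 at 1.1]
2. s(p(q(e)))  →  s(p(a))   [R2 at 1.1]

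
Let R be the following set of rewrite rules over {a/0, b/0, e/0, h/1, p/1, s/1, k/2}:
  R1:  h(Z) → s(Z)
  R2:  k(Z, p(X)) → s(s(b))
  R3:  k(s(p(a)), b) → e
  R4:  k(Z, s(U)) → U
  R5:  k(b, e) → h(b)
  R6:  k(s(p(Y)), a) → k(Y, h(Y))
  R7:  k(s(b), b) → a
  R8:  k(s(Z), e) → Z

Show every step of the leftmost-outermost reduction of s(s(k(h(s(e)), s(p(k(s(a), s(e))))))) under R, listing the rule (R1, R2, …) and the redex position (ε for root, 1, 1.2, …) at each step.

s(s(p(e)))

1. s(s(k(h(s(e)), s(p(k(s(a), s(e)))))))  →  s(s(p(k(s(a), s(e)))))   [R4 at 1.1]
2. s(s(p(k(s(a), s(e)))))  →  s(s(p(e)))   [R4 at 1.1.1]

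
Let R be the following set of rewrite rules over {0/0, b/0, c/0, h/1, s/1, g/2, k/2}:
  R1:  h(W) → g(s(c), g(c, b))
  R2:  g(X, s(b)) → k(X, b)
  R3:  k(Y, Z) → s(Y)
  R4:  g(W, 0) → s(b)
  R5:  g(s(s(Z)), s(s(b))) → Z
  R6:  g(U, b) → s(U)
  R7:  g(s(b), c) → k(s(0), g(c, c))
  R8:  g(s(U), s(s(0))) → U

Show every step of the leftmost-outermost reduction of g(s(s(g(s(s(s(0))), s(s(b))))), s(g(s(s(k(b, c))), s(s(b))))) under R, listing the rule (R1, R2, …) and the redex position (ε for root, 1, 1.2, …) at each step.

1. g(s(s(g(s(s(s(0))), s(s(b))))), s(g(s(s(k(b, c))), s(s(b)))))  →  g(s(s(s(0))), s(g(s(s(k(b, c))), s(s(b)))))   [R5 at 1.1.1]
2. g(s(s(s(0))), s(g(s(s(k(b, c))), s(s(b)))))  →  g(s(s(s(0))), s(k(b, c)))   [R5 at 2.1]
3. g(s(s(s(0))), s(k(b, c)))  →  g(s(s(s(0))), s(s(b)))   [R3 at 2.1]
4. g(s(s(s(0))), s(s(b)))  →  s(0)   [R5 at ε]

s(0)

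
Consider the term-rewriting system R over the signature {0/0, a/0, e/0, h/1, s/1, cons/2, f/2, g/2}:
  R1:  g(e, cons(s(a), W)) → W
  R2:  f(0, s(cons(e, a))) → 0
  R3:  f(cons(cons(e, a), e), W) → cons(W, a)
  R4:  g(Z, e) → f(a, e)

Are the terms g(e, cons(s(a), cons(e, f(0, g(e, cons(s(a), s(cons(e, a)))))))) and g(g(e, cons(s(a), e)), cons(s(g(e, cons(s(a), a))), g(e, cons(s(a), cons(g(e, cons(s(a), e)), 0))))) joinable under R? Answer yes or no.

Reduce t₁ = g(e, cons(s(a), cons(e, f(0, g(e, cons(s(a), s(cons(e, a)))))))):
1. g(e, cons(s(a), cons(e, f(0, g(e, cons(s(a), s(cons(e, a))))))))  →  cons(e, f(0, g(e, cons(s(a), s(cons(e, a))))))   [R1 at ε]
2. cons(e, f(0, g(e, cons(s(a), s(cons(e, a))))))  →  cons(e, f(0, s(cons(e, a))))   [R1 at 2.2]
3. cons(e, f(0, s(cons(e, a))))  →  cons(e, 0)   [R2 at 2]

Reduce t₂ = g(g(e, cons(s(a), e)), cons(s(g(e, cons(s(a), a))), g(e, cons(s(a), cons(g(e, cons(s(a), e)), 0))))):
1. g(g(e, cons(s(a), e)), cons(s(g(e, cons(s(a), a))), g(e, cons(s(a), cons(g(e, cons(s(a), e)), 0)))))  →  g(e, cons(s(g(e, cons(s(a), a))), g(e, cons(s(a), cons(g(e, cons(s(a), e)), 0)))))   [R1 at 1]
2. g(e, cons(s(g(e, cons(s(a), a))), g(e, cons(s(a), cons(g(e, cons(s(a), e)), 0)))))  →  g(e, cons(s(a), g(e, cons(s(a), cons(g(e, cons(s(a), e)), 0)))))   [R1 at 2.1.1]
3. g(e, cons(s(a), g(e, cons(s(a), cons(g(e, cons(s(a), e)), 0)))))  →  g(e, cons(s(a), cons(g(e, cons(s(a), e)), 0)))   [R1 at ε]
4. g(e, cons(s(a), cons(g(e, cons(s(a), e)), 0)))  →  cons(g(e, cons(s(a), e)), 0)   [R1 at ε]
5. cons(g(e, cons(s(a), e)), 0)  →  cons(e, 0)   [R1 at 1]

yes — NF(t₁) = cons(e, 0), NF(t₂) = cons(e, 0)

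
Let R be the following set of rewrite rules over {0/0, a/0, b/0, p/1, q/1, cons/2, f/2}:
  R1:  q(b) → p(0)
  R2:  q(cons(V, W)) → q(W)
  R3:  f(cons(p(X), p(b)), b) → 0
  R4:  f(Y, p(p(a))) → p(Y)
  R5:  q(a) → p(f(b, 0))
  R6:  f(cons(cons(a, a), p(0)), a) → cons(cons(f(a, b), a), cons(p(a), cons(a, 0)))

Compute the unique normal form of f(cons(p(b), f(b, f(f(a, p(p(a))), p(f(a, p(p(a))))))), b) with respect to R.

0

1. f(cons(p(b), f(b, f(f(a, p(p(a))), p(f(a, p(p(a))))))), b)  →  f(cons(p(b), f(b, f(p(a), p(f(a, p(p(a))))))), b)   [R4 at 1.2.2.1]
2. f(cons(p(b), f(b, f(p(a), p(f(a, p(p(a))))))), b)  →  f(cons(p(b), f(b, f(p(a), p(p(a))))), b)   [R4 at 1.2.2.2.1]
3. f(cons(p(b), f(b, f(p(a), p(p(a))))), b)  →  f(cons(p(b), f(b, p(p(a)))), b)   [R4 at 1.2.2]
4. f(cons(p(b), f(b, p(p(a)))), b)  →  f(cons(p(b), p(b)), b)   [R4 at 1.2]
5. f(cons(p(b), p(b)), b)  →  0   [R3 at ε]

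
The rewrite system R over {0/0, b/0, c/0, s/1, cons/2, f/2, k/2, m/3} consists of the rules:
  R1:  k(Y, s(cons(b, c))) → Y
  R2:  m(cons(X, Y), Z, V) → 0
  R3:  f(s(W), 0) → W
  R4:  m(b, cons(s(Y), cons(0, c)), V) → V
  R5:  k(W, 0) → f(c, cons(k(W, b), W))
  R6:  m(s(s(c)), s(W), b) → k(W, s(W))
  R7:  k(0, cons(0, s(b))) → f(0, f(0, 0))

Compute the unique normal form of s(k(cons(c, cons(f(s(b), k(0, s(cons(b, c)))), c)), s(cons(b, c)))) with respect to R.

s(cons(c, cons(b, c)))

1. s(k(cons(c, cons(f(s(b), k(0, s(cons(b, c)))), c)), s(cons(b, c))))  →  s(cons(c, cons(f(s(b), k(0, s(cons(b, c)))), c)))   [R1 at 1]
2. s(cons(c, cons(f(s(b), k(0, s(cons(b, c)))), c)))  →  s(cons(c, cons(f(s(b), 0), c)))   [R1 at 1.2.1.2]
3. s(cons(c, cons(f(s(b), 0), c)))  →  s(cons(c, cons(b, c)))   [R3 at 1.2.1]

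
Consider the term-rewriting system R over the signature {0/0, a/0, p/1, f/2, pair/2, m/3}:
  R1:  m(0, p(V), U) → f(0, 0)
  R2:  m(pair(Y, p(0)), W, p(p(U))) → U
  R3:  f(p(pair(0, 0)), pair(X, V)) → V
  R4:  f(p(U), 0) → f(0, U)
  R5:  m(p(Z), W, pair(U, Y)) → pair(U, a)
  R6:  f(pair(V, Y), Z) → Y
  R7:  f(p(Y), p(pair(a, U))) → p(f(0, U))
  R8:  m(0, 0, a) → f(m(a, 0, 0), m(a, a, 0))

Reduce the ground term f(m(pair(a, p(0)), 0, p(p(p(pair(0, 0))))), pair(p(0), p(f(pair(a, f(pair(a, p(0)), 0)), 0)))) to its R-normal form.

p(p(0))

1. f(m(pair(a, p(0)), 0, p(p(p(pair(0, 0))))), pair(p(0), p(f(pair(a, f(pair(a, p(0)), 0)), 0))))  →  f(p(pair(0, 0)), pair(p(0), p(f(pair(a, f(pair(a, p(0)), 0)), 0))))   [R2 at 1]
2. f(p(pair(0, 0)), pair(p(0), p(f(pair(a, f(pair(a, p(0)), 0)), 0))))  →  p(f(pair(a, f(pair(a, p(0)), 0)), 0))   [R3 at ε]
3. p(f(pair(a, f(pair(a, p(0)), 0)), 0))  →  p(f(pair(a, p(0)), 0))   [R6 at 1]
4. p(f(pair(a, p(0)), 0))  →  p(p(0))   [R6 at 1]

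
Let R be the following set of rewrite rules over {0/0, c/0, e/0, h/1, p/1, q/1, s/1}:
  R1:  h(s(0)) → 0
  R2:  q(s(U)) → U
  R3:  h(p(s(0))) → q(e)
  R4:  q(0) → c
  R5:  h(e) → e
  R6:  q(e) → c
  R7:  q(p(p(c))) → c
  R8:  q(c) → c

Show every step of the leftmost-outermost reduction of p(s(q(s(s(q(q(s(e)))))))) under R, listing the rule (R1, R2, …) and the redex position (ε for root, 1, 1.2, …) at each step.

p(s(s(c)))

1. p(s(q(s(s(q(q(s(e))))))))  →  p(s(s(q(q(s(e))))))   [R2 at 1.1]
2. p(s(s(q(q(s(e))))))  →  p(s(s(q(e))))   [R2 at 1.1.1.1]
3. p(s(s(q(e))))  →  p(s(s(c)))   [R6 at 1.1.1]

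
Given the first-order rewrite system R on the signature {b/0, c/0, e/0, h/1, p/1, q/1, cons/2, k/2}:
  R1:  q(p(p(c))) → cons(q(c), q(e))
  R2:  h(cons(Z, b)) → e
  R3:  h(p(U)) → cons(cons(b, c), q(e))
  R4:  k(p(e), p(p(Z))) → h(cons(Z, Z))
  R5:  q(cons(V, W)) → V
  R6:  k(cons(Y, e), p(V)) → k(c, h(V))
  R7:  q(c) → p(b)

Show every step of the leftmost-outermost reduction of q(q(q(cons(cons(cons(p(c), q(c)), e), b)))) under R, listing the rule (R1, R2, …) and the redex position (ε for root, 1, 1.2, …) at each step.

p(c)

1. q(q(q(cons(cons(cons(p(c), q(c)), e), b))))  →  q(q(cons(cons(p(c), q(c)), e)))   [R5 at 1.1]
2. q(q(cons(cons(p(c), q(c)), e)))  →  q(cons(p(c), q(c)))   [R5 at 1]
3. q(cons(p(c), q(c)))  →  p(c)   [R5 at ε]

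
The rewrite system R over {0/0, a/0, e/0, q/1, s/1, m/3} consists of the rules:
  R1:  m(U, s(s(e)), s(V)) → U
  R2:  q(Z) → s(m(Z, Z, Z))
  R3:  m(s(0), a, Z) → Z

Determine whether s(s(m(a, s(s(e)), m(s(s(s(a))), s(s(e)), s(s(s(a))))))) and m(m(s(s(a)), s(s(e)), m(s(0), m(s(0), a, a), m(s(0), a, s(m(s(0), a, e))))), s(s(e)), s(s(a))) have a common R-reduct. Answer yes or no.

yes — NF(t₁) = s(s(a)), NF(t₂) = s(s(a))

Reduce t₁ = s(s(m(a, s(s(e)), m(s(s(s(a))), s(s(e)), s(s(s(a))))))):
1. s(s(m(a, s(s(e)), m(s(s(s(a))), s(s(e)), s(s(s(a)))))))  →  s(s(m(a, s(s(e)), s(s(s(a))))))   [R1 at 1.1.3]
2. s(s(m(a, s(s(e)), s(s(s(a))))))  →  s(s(a))   [R1 at 1.1]

Reduce t₂ = m(m(s(s(a)), s(s(e)), m(s(0), m(s(0), a, a), m(s(0), a, s(m(s(0), a, e))))), s(s(e)), s(s(a))):
1. m(m(s(s(a)), s(s(e)), m(s(0), m(s(0), a, a), m(s(0), a, s(m(s(0), a, e))))), s(s(e)), s(s(a)))  →  m(s(s(a)), s(s(e)), m(s(0), m(s(0), a, a), m(s(0), a, s(m(s(0), a, e)))))   [R1 at ε]
2. m(s(s(a)), s(s(e)), m(s(0), m(s(0), a, a), m(s(0), a, s(m(s(0), a, e)))))  →  m(s(s(a)), s(s(e)), m(s(0), a, m(s(0), a, s(m(s(0), a, e)))))   [R3 at 3.2]
3. m(s(s(a)), s(s(e)), m(s(0), a, m(s(0), a, s(m(s(0), a, e)))))  →  m(s(s(a)), s(s(e)), m(s(0), a, s(m(s(0), a, e))))   [R3 at 3]
4. m(s(s(a)), s(s(e)), m(s(0), a, s(m(s(0), a, e))))  →  m(s(s(a)), s(s(e)), s(m(s(0), a, e)))   [R3 at 3]
5. m(s(s(a)), s(s(e)), s(m(s(0), a, e)))  →  s(s(a))   [R1 at ε]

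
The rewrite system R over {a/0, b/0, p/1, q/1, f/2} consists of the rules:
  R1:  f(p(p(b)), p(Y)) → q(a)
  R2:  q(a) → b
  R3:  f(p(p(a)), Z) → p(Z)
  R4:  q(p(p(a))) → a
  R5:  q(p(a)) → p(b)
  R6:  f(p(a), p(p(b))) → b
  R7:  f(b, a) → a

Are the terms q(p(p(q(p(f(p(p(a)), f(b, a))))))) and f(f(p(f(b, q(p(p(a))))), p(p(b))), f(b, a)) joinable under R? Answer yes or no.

yes — NF(t₁) = a, NF(t₂) = a

Reduce t₁ = q(p(p(q(p(f(p(p(a)), f(b, a))))))):
1. q(p(p(q(p(f(p(p(a)), f(b, a)))))))  →  q(p(p(q(p(p(f(b, a)))))))   [R3 at 1.1.1.1.1]
2. q(p(p(q(p(p(f(b, a)))))))  →  q(p(p(q(p(p(a))))))   [R7 at 1.1.1.1.1.1]
3. q(p(p(q(p(p(a))))))  →  q(p(p(a)))   [R4 at 1.1.1]
4. q(p(p(a)))  →  a   [R4 at ε]

Reduce t₂ = f(f(p(f(b, q(p(p(a))))), p(p(b))), f(b, a)):
1. f(f(p(f(b, q(p(p(a))))), p(p(b))), f(b, a))  →  f(f(p(f(b, a)), p(p(b))), f(b, a))   [R4 at 1.1.1.2]
2. f(f(p(f(b, a)), p(p(b))), f(b, a))  →  f(f(p(a), p(p(b))), f(b, a))   [R7 at 1.1.1]
3. f(f(p(a), p(p(b))), f(b, a))  →  f(b, f(b, a))   [R6 at 1]
4. f(b, f(b, a))  →  f(b, a)   [R7 at 2]
5. f(b, a)  →  a   [R7 at ε]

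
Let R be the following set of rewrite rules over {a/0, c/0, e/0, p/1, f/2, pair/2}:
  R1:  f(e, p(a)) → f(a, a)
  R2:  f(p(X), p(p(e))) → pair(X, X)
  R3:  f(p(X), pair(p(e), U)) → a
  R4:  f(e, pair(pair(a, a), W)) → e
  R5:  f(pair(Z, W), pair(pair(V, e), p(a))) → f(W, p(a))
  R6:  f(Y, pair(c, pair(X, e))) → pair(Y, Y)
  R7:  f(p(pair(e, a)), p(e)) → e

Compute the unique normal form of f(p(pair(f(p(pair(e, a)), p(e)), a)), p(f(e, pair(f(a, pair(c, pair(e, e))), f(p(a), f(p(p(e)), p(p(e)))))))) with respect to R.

1. f(p(pair(f(p(pair(e, a)), p(e)), a)), p(f(e, pair(f(a, pair(c, pair(e, e))), f(p(a), f(p(p(e)), p(p(e))))))))  →  f(p(pair(e, a)), p(f(e, pair(f(a, pair(c, pair(e, e))), f(p(a), f(p(p(e)), p(p(e))))))))   [R7 at 1.1.1]
2. f(p(pair(e, a)), p(f(e, pair(f(a, pair(c, pair(e, e))), f(p(a), f(p(p(e)), p(p(e))))))))  →  f(p(pair(e, a)), p(f(e, pair(pair(a, a), f(p(a), f(p(p(e)), p(p(e))))))))   [R6 at 2.1.2.1]
3. f(p(pair(e, a)), p(f(e, pair(pair(a, a), f(p(a), f(p(p(e)), p(p(e))))))))  →  f(p(pair(e, a)), p(e))   [R4 at 2.1]
4. f(p(pair(e, a)), p(e))  →  e   [R7 at ε]

e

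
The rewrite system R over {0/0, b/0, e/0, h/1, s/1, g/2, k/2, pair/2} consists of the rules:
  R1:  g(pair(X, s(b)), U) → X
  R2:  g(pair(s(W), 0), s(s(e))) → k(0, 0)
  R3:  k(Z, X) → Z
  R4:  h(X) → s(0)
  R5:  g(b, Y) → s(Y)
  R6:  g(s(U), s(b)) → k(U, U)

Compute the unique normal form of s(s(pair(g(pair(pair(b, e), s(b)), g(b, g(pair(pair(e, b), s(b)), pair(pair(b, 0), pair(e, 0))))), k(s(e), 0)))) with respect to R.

1. s(s(pair(g(pair(pair(b, e), s(b)), g(b, g(pair(pair(e, b), s(b)), pair(pair(b, 0), pair(e, 0))))), k(s(e), 0))))  →  s(s(pair(pair(b, e), k(s(e), 0))))   [R1 at 1.1.1]
2. s(s(pair(pair(b, e), k(s(e), 0))))  →  s(s(pair(pair(b, e), s(e))))   [R3 at 1.1.2]

s(s(pair(pair(b, e), s(e))))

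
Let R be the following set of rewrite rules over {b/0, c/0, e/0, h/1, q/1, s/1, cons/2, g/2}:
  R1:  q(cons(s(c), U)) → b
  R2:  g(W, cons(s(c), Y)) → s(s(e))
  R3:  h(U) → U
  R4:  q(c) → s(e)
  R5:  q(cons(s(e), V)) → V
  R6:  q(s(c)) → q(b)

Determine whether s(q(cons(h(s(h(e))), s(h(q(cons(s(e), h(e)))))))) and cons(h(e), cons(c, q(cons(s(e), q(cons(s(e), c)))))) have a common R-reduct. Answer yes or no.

Reduce t₁ = s(q(cons(h(s(h(e))), s(h(q(cons(s(e), h(e)))))))):
1. s(q(cons(h(s(h(e))), s(h(q(cons(s(e), h(e))))))))  →  s(q(cons(s(h(e)), s(h(q(cons(s(e), h(e))))))))   [R3 at 1.1.1]
2. s(q(cons(s(h(e)), s(h(q(cons(s(e), h(e))))))))  →  s(q(cons(s(e), s(h(q(cons(s(e), h(e))))))))   [R3 at 1.1.1.1]
3. s(q(cons(s(e), s(h(q(cons(s(e), h(e))))))))  →  s(s(h(q(cons(s(e), h(e))))))   [R5 at 1]
4. s(s(h(q(cons(s(e), h(e))))))  →  s(s(q(cons(s(e), h(e)))))   [R3 at 1.1]
5. s(s(q(cons(s(e), h(e)))))  →  s(s(h(e)))   [R5 at 1.1]
6. s(s(h(e)))  →  s(s(e))   [R3 at 1.1]

Reduce t₂ = cons(h(e), cons(c, q(cons(s(e), q(cons(s(e), c)))))):
1. cons(h(e), cons(c, q(cons(s(e), q(cons(s(e), c))))))  →  cons(e, cons(c, q(cons(s(e), q(cons(s(e), c))))))   [R3 at 1]
2. cons(e, cons(c, q(cons(s(e), q(cons(s(e), c))))))  →  cons(e, cons(c, q(cons(s(e), c))))   [R5 at 2.2]
3. cons(e, cons(c, q(cons(s(e), c))))  →  cons(e, cons(c, c))   [R5 at 2.2]

no — NF(t₁) = s(s(e)), NF(t₂) = cons(e, cons(c, c))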